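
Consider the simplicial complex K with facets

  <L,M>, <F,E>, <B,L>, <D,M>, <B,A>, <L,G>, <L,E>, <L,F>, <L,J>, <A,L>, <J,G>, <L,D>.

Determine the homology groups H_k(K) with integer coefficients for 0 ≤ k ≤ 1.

H_0 ≅ Z,  H_1 ≅ Z^4.

Order the vertices as A < B < D < E < F < G < J < L < M. Listing each simplex with vertices in this order, K has dimension 1 with simplices:

  0-simplices (9): A, B, D, E, F, G, J, L, M
  1-simplices (12): AB, AL, BL, DL, DM, EF, EL, FL, GJ, GL, JL, LM

so the chain groups are C_0 ≅ Z^9, C_1 ≅ Z^12.

The boundary map ∂_1: C_1 → C_0 maps an edge to its endpoints' difference, ∂[p,q] = q − p.
The resulting 9×12 matrix has rank 8, and its Smith normal form has invariant factors (1,1,1,1,1,1,1,1).

Reading off H_k = ker ∂_k / im ∂_{k+1}:

  H_0: rank C_0 − rank ∂_1 = 9 − 8 = 1, and the invariant factors of ∂_1 are all 1, so H_0 ≅ Z.
  H_1: rank ker ∂_1 − rank ∂_2 = (12 − 8) − 0 = 4, and there is no ∂_2, so H_1 ≅ Z^4.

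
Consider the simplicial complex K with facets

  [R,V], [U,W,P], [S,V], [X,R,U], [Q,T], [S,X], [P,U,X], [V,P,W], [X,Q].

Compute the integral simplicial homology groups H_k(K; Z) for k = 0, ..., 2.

K has 9 vertices, 14 edges, 4 triangles.
rank ∂_0 = 0, rank ∂_1 = 8 ⇒ b_0 = 9 − 0 − 8 = 1; all invariant factors of ∂_1 are 1 so no torsion. So H_0 ≅ Z.
rank ∂_1 = 8, rank ∂_2 = 4 ⇒ b_1 = 14 − 8 − 4 = 2; all invariant factors of ∂_2 are 1 so no torsion. So H_1 ≅ Z^2.
rank ∂_2 = 4, rank ∂_3 = 0 ⇒ b_2 = 4 − 4 − 0 = 0. So H_2 ≅ 0.

H_0 ≅ Z,  H_1 ≅ Z^2,  H_2 = 0.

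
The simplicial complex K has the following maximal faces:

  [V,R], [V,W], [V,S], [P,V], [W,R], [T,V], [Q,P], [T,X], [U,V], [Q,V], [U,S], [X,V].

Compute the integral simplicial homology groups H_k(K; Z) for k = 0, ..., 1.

H_0 = Z,  H_1 = Z^4.

Fix the vertex order P < Q < R < S < T < U < V < W < X and write every simplex with vertices in increasing order. Then dim K = 1 and the simplices of K are:

  0-simplices (9): P, Q, R, S, T, U, V, W, X
  1-simplices (12): PQ, PV, QV, RV, RW, SU, SV, TV, TX, UV, VW, VX

giving chain groups C_0 ≅ Z^9, C_1 ≅ Z^12.

Boundary ∂_1: C_1 → C_0 maps an edge to its endpoints' difference, ∂[p,q] = q − p. For instance
  ∂PQ = Q − P.
As a 9×12 matrix over Z this has rank 8, with invariant factors (1,1,1,1,1,1,1,1).

Reading off H_k = ker ∂_k / im ∂_{k+1}:

  H_0: rank C_0 − rank ∂_1 = 9 − 8 = 1, and the invariant factors of ∂_1 are all 1, so H_0 ≅ Z.
  H_1: rank ker ∂_1 − rank ∂_2 = (12 − 8) − 0 = 4, and there is no ∂_2, so H_1 ≅ Z^4.

As a check, the Euler characteristic is 9 − 12 = -3, which agrees with 1 − 4 = -3.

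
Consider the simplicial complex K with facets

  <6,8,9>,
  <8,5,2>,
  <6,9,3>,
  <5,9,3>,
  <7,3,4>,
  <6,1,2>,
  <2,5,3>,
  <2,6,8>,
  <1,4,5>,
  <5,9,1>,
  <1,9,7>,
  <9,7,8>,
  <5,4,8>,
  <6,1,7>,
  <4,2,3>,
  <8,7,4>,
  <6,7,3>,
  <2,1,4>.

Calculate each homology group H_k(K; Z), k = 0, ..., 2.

H_0 ≅ Z,  H_1 ≅ Z ⊕ Z/2Z,  H_2 = 0.

We work with the vertex ordering 1 < 2 < 3 < 4 < 5 < 6 < 7 < 8 < 9. The simplices of K, each written with vertices in increasing order, are:

  0-simplices (9): [1], [2], [3], [4], [5], [6], [7], [8], [9]
  1-simplices (27): (27 of them)
  2-simplices (18): [1,2,4], [1,2,6], [1,4,5], [1,5,9], [1,6,7], [1,7,9], [2,3,4], [2,3,5], [2,5,8], [2,6,8], [3,4,7], [3,5,9], [3,6,7], [3,6,9], [4,5,8], [4,7,8], [6,8,9], [7,8,9]

Hence C_0 ≅ Z^9, C_1 ≅ Z^27, C_2 ≅ Z^18.

The boundary map ∂_1: C_1 → C_0 sends each edge [p,q] (with p < q) to q − p. For instance
  ∂[3,9] = [9] − [3].
The resulting 9×27 matrix has rank 8, and its Smith normal form has invariant factors (1,1,1,1,1,1,1,1).

Boundary ∂_2: C_2 → C_1 acts by ∂[p,q,r] = [q,r] − [p,r] + [p,q]. For instance
  ∂[3,6,9] = [6,9] − [3,9] + [3,6],
  ∂[1,7,9] = [7,9] − [1,9] + [1,7].
As a 27×18 matrix over Z this has rank 18, with invariant factors (1,1,1,1,1,1,1,1,1,1,1,1,1,1,1,1,1,2).

Computing H_k = (kernel of ∂_k) / (image of ∂_{k+1}):

  H_0: rank C_0 − rank ∂_1 = 9 − 8 = 1, and the invariant factors of ∂_1 are all 1, so H_0 = Z.
  H_1: rank ker ∂_1 − rank ∂_2 = (27 − 8) − 18 = 1, and ∂_2 has invariant factor 2 > 1, so H_1 = Z ⊕ Z/2Z.
  H_2: rank ker ∂_2 − rank ∂_3 = (18 − 18) − 0 = 0, and there is no ∂_3, so H_2 = 0.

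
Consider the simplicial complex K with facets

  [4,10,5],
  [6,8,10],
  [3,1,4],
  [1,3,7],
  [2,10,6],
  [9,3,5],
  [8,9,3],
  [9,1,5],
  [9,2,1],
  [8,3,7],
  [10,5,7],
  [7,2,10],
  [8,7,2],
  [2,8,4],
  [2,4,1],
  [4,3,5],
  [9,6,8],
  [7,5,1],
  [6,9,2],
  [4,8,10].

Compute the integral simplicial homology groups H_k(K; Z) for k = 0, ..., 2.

K has 10 vertices, 30 edges, 20 triangles.
rank ∂_0 = 0, rank ∂_1 = 9 ⇒ b_0 = 10 − 0 − 9 = 1; all invariant factors of ∂_1 are 1 so no torsion. So H_0 ≅ Z.
rank ∂_1 = 9, rank ∂_2 = 20 ⇒ b_1 = 30 − 9 − 20 = 1; ∂_2 has invariant factor(s) [2] giving torsion. So H_1 ≅ Z ⊕ Z/2.
rank ∂_2 = 20, rank ∂_3 = 0 ⇒ b_2 = 20 − 20 − 0 = 0. So H_2 ≅ 0.

H_0 = Z,  H_1 = Z ⊕ Z/2,  H_2 = 0.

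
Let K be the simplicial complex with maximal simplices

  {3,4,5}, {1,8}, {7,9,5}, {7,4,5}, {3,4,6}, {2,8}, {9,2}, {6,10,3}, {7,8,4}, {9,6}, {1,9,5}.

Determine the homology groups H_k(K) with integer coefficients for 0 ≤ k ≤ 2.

H_0 ≅ Z,  H_1 ≅ Z^3,  H_2 = 0.

Take the total order 1 < 2 < 3 < 4 < 5 < 6 < 7 < 8 < 9 < 10 on the vertex set. Then K (dimension 2) consists of the simplices:

  0-simplices (10): [1], [2], [3], [4], [5], [6], [7], [8], [9], [10]
  1-simplices (19): [1,5], [1,8], [1,9], [2,8], [2,9], [3,4], [3,5], [3,6], [3,10], [4,5], [4,6], [4,7], [4,8], [5,7], [5,9], [6,9], [6,10], [7,8], [7,9]
  2-simplices (7): [1,5,9], [3,4,5], [3,4,6], [3,6,10], [4,5,7], [4,7,8], [5,7,9]

so the chain groups are C_0 ≅ Z^10, C_1 ≅ Z^19, C_2 ≅ Z^7.

Boundary ∂_1: C_1 → C_0 sends each edge [p,q] (with p < q) to q − p. For instance
  ∂[6,10] = [10] − [6].
This gives a 10×19 integer matrix of rank 9; reducing to Smith normal form yields diagonal entries (1,1,1,1,1,1,1,1,1).

∂_2: C_2 → C_1 sends each 2-simplex [p,q,r] to [q,r] − [p,r] + [p,q]. For instance
  ∂[3,6,10] = [6,10] − [3,10] + [3,6],
  ∂[3,4,6] = [4,6] − [3,6] + [3,4].
The resulting 19×7 matrix has rank 7, and its Smith normal form has invariant factors (1,1,1,1,1,1,1).

Now H_k = ker ∂_k / im ∂_{k+1}, so:

  H_0: rank C_0 − rank ∂_1 = 10 − 9 = 1, and the invariant factors of ∂_1 are all 1, so H_0 = Z.
  H_1: rank ker ∂_1 − rank ∂_2 = (19 − 9) − 7 = 3, and the invariant factors of ∂_2 are all 1, so H_1 = Z^3.
  H_2: rank ker ∂_2 − rank ∂_3 = (7 − 7) − 0 = 0, and there is no ∂_3, so H_2 = 0.

As a check, the Euler characteristic is 10 − 19 + 7 = -2, which agrees with 1 − 3 + 0 = -2.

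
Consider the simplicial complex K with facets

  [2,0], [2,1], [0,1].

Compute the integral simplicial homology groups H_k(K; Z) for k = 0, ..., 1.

H_0 ≅ Z,  H_1 ≅ Z.

Take the total order 0 < 1 < 2 on the vertex set. Then K (dimension 1) consists of the simplices:

  0-simplices (3): [0], [1], [2]
  1-simplices (3): [0,1], [0,2], [1,2]

giving chain groups C_0 ≅ Z^3, C_1 ≅ Z^3.

∂_1: C_1 → C_0 is given by ∂[p,q] = [q] − [p].
As a 3×3 matrix over Z this has rank 2, with invariant factors (1,1).

Computing H_k = (kernel of ∂_k) / (image of ∂_{k+1}):

  H_0: rank C_0 − rank ∂_1 = 3 − 2 = 1, and the invariant factors of ∂_1 are all 1, so H_0 ≅ Z.
  H_1: rank ker ∂_1 − rank ∂_2 = (3 − 2) − 0 = 1, and there is no ∂_2, so H_1 ≅ Z.

As a check, the Euler characteristic is 3 − 3 = 0, which agrees with 1 − 1 = 0.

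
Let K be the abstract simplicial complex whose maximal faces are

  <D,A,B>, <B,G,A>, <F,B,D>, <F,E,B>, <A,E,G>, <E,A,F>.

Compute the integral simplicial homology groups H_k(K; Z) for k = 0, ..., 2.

We work with the vertex ordering A < B < D < E < F < G. The simplices of K, each written with vertices in increasing order, are:

  0-simplices (6): A, B, D, E, F, G
  1-simplices (12): AB, AD, AE, AF, AG, BD, BE, BF, BG, DF, EF, EG
  2-simplices (6): ABD, ABG, AEF, AEG, BDF, BEF

Hence C_0 ≅ Z^6, C_1 ≅ Z^12, C_2 ≅ Z^6.

∂_1: C_1 → C_0 maps an edge to its endpoints' difference, ∂[p,q] = q − p. For instance
  ∂DF = F − D.
This gives a 6×12 integer matrix of rank 5; reducing to Smith normal form yields diagonal entries (1,1,1,1,1).

The boundary map ∂_2: C_2 → C_1 maps a triangle to the signed sum of its edges. For instance
  ∂ABG = BG − AG + AB,
  ∂AEG = EG − AG + AE.
The 12×6 boundary matrix has rank 6 and Smith normal form diag(1,1,1,1,1,1).

Computing H_k = (kernel of ∂_k) / (image of ∂_{k+1}):

  H_0: rank C_0 − rank ∂_1 = 6 − 5 = 1, and the invariant factors of ∂_1 are all 1, so H_0 = Z.
  H_1: rank ker ∂_1 − rank ∂_2 = (12 − 5) − 6 = 1, and the invariant factors of ∂_2 are all 1, so H_1 = Z.
  H_2: rank ker ∂_2 − rank ∂_3 = (6 − 6) − 0 = 0, and there is no ∂_3, so H_2 = 0.

As a check, the Euler characteristic is 6 − 12 + 6 = 0, which agrees with 1 − 1 + 0 = 0.
(K is a triangulation of the cylinder S^1 x I.)

H_0 = Z,  H_1 = Z,  H_2 = 0.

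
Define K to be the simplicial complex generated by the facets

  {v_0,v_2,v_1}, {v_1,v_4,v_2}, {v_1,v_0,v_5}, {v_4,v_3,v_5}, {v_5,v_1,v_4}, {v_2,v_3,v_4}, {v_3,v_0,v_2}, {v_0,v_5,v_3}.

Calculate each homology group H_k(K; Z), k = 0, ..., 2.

H_0 ≅ Z,  H_1 = 0,  H_2 ≅ Z.

We work with the vertex ordering v_0 < v_1 < v_2 < v_3 < v_4 < v_5. The simplices of K, each written with vertices in increasing order, are:

  0-simplices (6): [v_0], [v_1], [v_2], [v_3], [v_4], [v_5]
  1-simplices (12): [v_0,v_1], [v_0,v_2], [v_0,v_3], [v_0,v_5], [v_1,v_2], [v_1,v_4], [v_1,v_5], [v_2,v_3], [v_2,v_4], [v_3,v_4], [v_3,v_5], [v_4,v_5]
  2-simplices (8): [v_0,v_1,v_2], [v_0,v_1,v_5], [v_0,v_2,v_3], [v_0,v_3,v_5], [v_1,v_2,v_4], [v_1,v_4,v_5], [v_2,v_3,v_4], [v_3,v_4,v_5]

giving chain groups C_0 ≅ Z^6, C_1 ≅ Z^12, C_2 ≅ Z^8.

The boundary map ∂_1: C_1 → C_0 is given by ∂[p,q] = [q] − [p]. For instance
  ∂[v_3,v_5] = [v_5] − [v_3].
As a 6×12 matrix over Z this has rank 5, with invariant factors (1,1,1,1,1).

∂_2: C_2 → C_1 sends each 2-simplex [p,q,r] to [q,r] − [p,r] + [p,q]. For instance
  ∂[v_0,v_1,v_5] = [v_1,v_5] − [v_0,v_5] + [v_0,v_1],
  ∂[v_0,v_2,v_3] = [v_2,v_3] − [v_0,v_3] + [v_0,v_2].
The 12×8 boundary matrix has rank 7 and Smith normal form diag(1,1,1,1,1,1,1).

Now H_k = ker ∂_k / im ∂_{k+1}, so:

  H_0: rank C_0 − rank ∂_1 = 6 − 5 = 1, and the invariant factors of ∂_1 are all 1, so H_0 = Z.
  H_1: rank ker ∂_1 − rank ∂_2 = (12 − 5) − 7 = 0, and the invariant factors of ∂_2 are all 1, so H_1 = 0.
  H_2: rank ker ∂_2 − rank ∂_3 = (8 − 7) − 0 = 1, and there is no ∂_3, so H_2 = Z.

As a check, the Euler characteristic is 6 − 12 + 8 = 2, which agrees with 1 − 0 + 1 = 2.
(K is a triangulation of the 2-sphere S^2.)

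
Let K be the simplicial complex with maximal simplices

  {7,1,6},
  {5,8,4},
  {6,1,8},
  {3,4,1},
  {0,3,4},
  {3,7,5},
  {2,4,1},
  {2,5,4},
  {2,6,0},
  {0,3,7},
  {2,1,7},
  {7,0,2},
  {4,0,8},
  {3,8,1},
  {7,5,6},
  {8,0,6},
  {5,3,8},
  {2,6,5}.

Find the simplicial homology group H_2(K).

Take the total order 0 < 1 < 2 < 3 < 4 < 5 < 6 < 7 < 8 on the vertex set. Then K (dimension 2) consists of the simplices:

  0-simplices (9): [0], [1], [2], [3], [4], [5], [6], [7], [8]
  1-simplices (27): (27 of them)
  2-simplices (18): [0,2,6], [0,2,7], [0,3,4], [0,3,7], [0,4,8], [0,6,8], [1,2,4], [1,2,7], [1,3,4], [1,3,8], [1,6,7], [1,6,8], [2,4,5], [2,5,6], [3,5,7], [3,5,8], [4,5,8], [5,6,7]

so the chain groups are C_0 ≅ Z^9, C_1 ≅ Z^27, C_2 ≅ Z^18.

Boundary ∂_1: C_1 → C_0 sends each edge [p,q] (with p < q) to q − p.
The resulting 9×27 matrix has rank 8, and its Smith normal form has invariant factors (1,1,1,1,1,1,1,1).

Boundary ∂_2: C_2 → C_1 acts by ∂[p,q,r] = [q,r] − [p,r] + [p,q]. For instance
  ∂[1,3,8] = [3,8] − [1,8] + [1,3],
  ∂[1,2,7] = [2,7] − [1,7] + [1,2].
The resulting 27×18 matrix has rank 18, and its Smith normal form has invariant factors (1,1,1,1,1,1,1,1,1,1,1,1,1,1,1,1,1,2).

From H_k ≅ ker(∂_k) / im(∂_{k+1}) we obtain:

  H_2: rank ker ∂_2 − rank ∂_3 = (18 − 18) − 0 = 0, and there is no ∂_3, so H_2 ≅ 0.

H_2 ≅ 0.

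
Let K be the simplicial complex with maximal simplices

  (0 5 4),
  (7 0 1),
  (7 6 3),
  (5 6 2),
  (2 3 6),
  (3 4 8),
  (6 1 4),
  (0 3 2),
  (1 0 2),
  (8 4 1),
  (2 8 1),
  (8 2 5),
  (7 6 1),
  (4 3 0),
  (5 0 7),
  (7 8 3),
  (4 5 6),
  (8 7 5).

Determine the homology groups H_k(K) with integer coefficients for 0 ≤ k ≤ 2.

H_0 ≅ Z,  H_1 ≅ Z^2,  H_2 ≅ Z.

We work with the vertex ordering 0 < 1 < 2 < 3 < 4 < 5 < 6 < 7 < 8. The simplices of K, each written with vertices in increasing order, are:

  0-simplices (9): [0], [1], [2], [3], [4], [5], [6], [7], [8]
  1-simplices (27): (27 of them)
  2-simplices (18): [0,1,2], [0,1,7], [0,2,3], [0,3,4], [0,4,5], [0,5,7], [1,2,8], [1,4,6], [1,4,8], [1,6,7], [2,3,6], [2,5,6], [2,5,8], [3,4,8], [3,6,7], [3,7,8], [4,5,6], [5,7,8]

giving chain groups C_0 ≅ Z^9, C_1 ≅ Z^27, C_2 ≅ Z^18.

Boundary ∂_1: C_1 → C_0 maps an edge to its endpoints' difference, ∂[p,q] = q − p. For instance
  ∂[2,3] = [3] − [2].
This gives a 9×27 integer matrix of rank 8; reducing to Smith normal form yields diagonal entries (1,1,1,1,1,1,1,1).

∂_2: C_2 → C_1 maps a triangle to the signed sum of its edges. For instance
  ∂[2,5,6] = [5,6] − [2,6] + [2,5],
  ∂[0,3,4] = [3,4] − [0,4] + [0,3].
This gives a 27×18 integer matrix of rank 17; reducing to Smith normal form yields diagonal entries (1,1,1,1,1,1,1,1,1,1,1,1,1,1,1,1,1).

Reading off H_k = ker ∂_k / im ∂_{k+1}:

  H_0: rank C_0 − rank ∂_1 = 9 − 8 = 1, and the invariant factors of ∂_1 are all 1, so H_0 ≅ Z.
  H_1: rank ker ∂_1 − rank ∂_2 = (27 − 8) − 17 = 2, and the invariant factors of ∂_2 are all 1, so H_1 ≅ Z^2.
  H_2: rank ker ∂_2 − rank ∂_3 = (18 − 17) − 0 = 1, and there is no ∂_3, so H_2 ≅ Z.

As a check, the Euler characteristic is 9 − 27 + 18 = 0, which agrees with 1 − 2 + 1 = 0.
(K is a triangulation of the torus T^2.)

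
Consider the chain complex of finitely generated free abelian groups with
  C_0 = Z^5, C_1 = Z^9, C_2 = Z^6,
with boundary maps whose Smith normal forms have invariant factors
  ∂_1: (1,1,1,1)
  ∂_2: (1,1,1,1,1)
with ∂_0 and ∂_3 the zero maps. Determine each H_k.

H_0: b_0 = 5 − 0 − 4 = 1; torsion from ∂_1 factors > 1: none. So H_0 ≅ Z.
H_1: b_1 = 9 − 4 − 5 = 0; torsion from ∂_2 factors > 1: none. So H_1 ≅ 0.
H_2: b_2 = 6 − 5 − 0 = 1; torsion from ∂_3 factors > 1: none. So H_2 ≅ Z.

H_0 ≅ Z,  H_1 = 0,  H_2 ≅ Z.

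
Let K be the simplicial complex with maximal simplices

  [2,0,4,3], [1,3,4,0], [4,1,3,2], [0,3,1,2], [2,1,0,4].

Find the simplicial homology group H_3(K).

H_3 ≅ Z.

We work with the vertex ordering 0 < 1 < 2 < 3 < 4. The simplices of K, each written with vertices in increasing order, are:

  0-simplices (5): [0], [1], [2], [3], [4]
  1-simplices (10): [0,1], [0,2], [0,3], [0,4], [1,2], [1,3], [1,4], [2,3], [2,4], [3,4]
  2-simplices (10): [0,1,2], [0,1,3], [0,1,4], [0,2,3], [0,2,4], [0,3,4], [1,2,3], [1,2,4], [1,3,4], [2,3,4]
  3-simplices (5): [0,1,2,3], [0,1,2,4], [0,1,3,4], [0,2,3,4], [1,2,3,4]

so the chain groups are C_0 ≅ Z^5, C_1 ≅ Z^10, C_2 ≅ Z^10, C_3 ≅ Z^5.

The boundary map ∂_1: C_1 → C_0 is given by ∂[p,q] = [q] − [p].
As a 5×10 matrix over Z this has rank 4, with invariant factors (1,1,1,1).

The boundary map ∂_2: C_2 → C_1 acts by ∂[p,q,r] = [q,r] − [p,r] + [p,q]. For instance
  ∂[1,2,3] = [2,3] − [1,3] + [1,2],
  ∂[0,2,4] = [2,4] − [0,4] + [0,2].
The resulting 10×10 matrix has rank 6, and its Smith normal form has invariant factors (1,1,1,1,1,1).

Boundary ∂_3: C_3 → C_2 sends each 3-simplex σ to the alternating sum Σ_i (−1)^i (σ with its i-th vertex removed). For instance
  ∂[0,1,3,4] = [1,3,4] − [0,3,4] + [0,1,4] − [0,1,3],
  ∂[0,1,2,4] = [1,2,4] − [0,2,4] + [0,1,4] − [0,1,2].
The 10×5 boundary matrix has rank 4 and Smith normal form diag(1,1,1,1).

From H_k ≅ ker(∂_k) / im(∂_{k+1}) we obtain:

  H_3: rank ker ∂_3 − rank ∂_4 = (5 − 4) − 0 = 1, and there is no ∂_4, so H_3 ≅ Z.

(K is a triangulation of the 3-sphere S^3.)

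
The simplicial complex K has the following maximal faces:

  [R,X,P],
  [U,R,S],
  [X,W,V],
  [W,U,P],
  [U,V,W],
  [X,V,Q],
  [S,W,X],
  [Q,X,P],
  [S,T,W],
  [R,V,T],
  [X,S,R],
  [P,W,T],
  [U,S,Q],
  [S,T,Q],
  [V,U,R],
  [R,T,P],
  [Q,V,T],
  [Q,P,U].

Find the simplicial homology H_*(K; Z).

Take the total order P < Q < R < S < T < U < V < W < X on the vertex set. Then K (dimension 2) consists of the simplices:

  0-simplices (9): P, Q, R, S, T, U, V, W, X
  1-simplices (27): PQ, PR, PT, PU, PW, PX, QS, QT, QU, QV, QX, RS, RT, RU, RV, RX, ST, SU, SW, SX, TV, TW, UV, UW, VW, VX, WX
  2-simplices (18): PQU, PQX, PRT, PRX, PTW, PUW, QST, QSU, QTV, QVX, RSU, RSX, RTV, RUV, STW, SWX, UVW, VWX

so the chain groups are C_0 ≅ Z^9, C_1 ≅ Z^27, C_2 ≅ Z^18.

The boundary map ∂_1: C_1 → C_0 sends each edge [p,q] (with p < q) to q − p. For instance
  ∂RV = V − R.
As a 9×27 matrix over Z this has rank 8, with invariant factors (1,1,1,1,1,1,1,1).

∂_2: C_2 → C_1 sends each 2-simplex [p,q,r] to [q,r] − [p,r] + [p,q]. For instance
  ∂PRX = RX − PX + PR,
  ∂PQX = QX − PX + PQ.
As a 27×18 matrix over Z this has rank 17, with invariant factors (1,1,1,1,1,1,1,1,1,1,1,1,1,1,1,1,1).

Reading off H_k = ker ∂_k / im ∂_{k+1}:

  H_0: rank C_0 − rank ∂_1 = 9 − 8 = 1, and the invariant factors of ∂_1 are all 1, so H_0 ≅ Z.
  H_1: rank ker ∂_1 − rank ∂_2 = (27 − 8) − 17 = 2, and the invariant factors of ∂_2 are all 1, so H_1 ≅ Z^2.
  H_2: rank ker ∂_2 − rank ∂_3 = (18 − 17) − 0 = 1, and there is no ∂_3, so H_2 ≅ Z.

As a check, the Euler characteristic is 9 − 27 + 18 = 0, which agrees with 1 − 2 + 1 = 0.

H_0 ≅ Z,  H_1 ≅ Z^2,  H_2 ≅ Z.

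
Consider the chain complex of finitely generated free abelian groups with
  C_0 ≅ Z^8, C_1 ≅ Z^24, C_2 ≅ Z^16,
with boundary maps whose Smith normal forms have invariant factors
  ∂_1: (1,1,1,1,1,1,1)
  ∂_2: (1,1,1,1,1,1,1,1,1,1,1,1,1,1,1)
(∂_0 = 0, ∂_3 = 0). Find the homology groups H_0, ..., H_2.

H_0 = Z,  H_1 = Z^2,  H_2 = Z.

H_0: b_0 = 8 − 0 − 7 = 1; torsion from ∂_1 factors > 1: none. So H_0 = Z.
H_1: b_1 = 24 − 7 − 15 = 2; torsion from ∂_2 factors > 1: none. So H_1 = Z^2.
H_2: b_2 = 16 − 15 − 0 = 1; torsion from ∂_3 factors > 1: none. So H_2 = Z.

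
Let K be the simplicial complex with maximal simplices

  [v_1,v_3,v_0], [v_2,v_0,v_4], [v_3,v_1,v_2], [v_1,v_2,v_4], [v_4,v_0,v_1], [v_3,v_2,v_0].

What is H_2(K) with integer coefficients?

Take the total order v_0 < v_1 < v_2 < v_3 < v_4 on the vertex set. Then K (dimension 2) consists of the simplices:

  0-simplices (5): [v_0], [v_1], [v_2], [v_3], [v_4]
  1-simplices (9): [v_0,v_1], [v_0,v_2], [v_0,v_3], [v_0,v_4], [v_1,v_2], [v_1,v_3], [v_1,v_4], [v_2,v_3], [v_2,v_4]
  2-simplices (6): [v_0,v_1,v_3], [v_0,v_1,v_4], [v_0,v_2,v_3], [v_0,v_2,v_4], [v_1,v_2,v_3], [v_1,v_2,v_4]

giving chain groups C_0 ≅ Z^5, C_1 ≅ Z^9, C_2 ≅ Z^6.

The boundary map ∂_1: C_1 → C_0 maps an edge to its endpoints' difference, ∂[p,q] = q − p.
The 5×9 boundary matrix has rank 4 and Smith normal form diag(1,1,1,1).

The boundary map ∂_2: C_2 → C_1 sends each 2-simplex [p,q,r] to [q,r] − [p,r] + [p,q]. For instance
  ∂[v_0,v_2,v_4] = [v_2,v_4] − [v_0,v_4] + [v_0,v_2],
  ∂[v_0,v_2,v_3] = [v_2,v_3] − [v_0,v_3] + [v_0,v_2].
As a 9×6 matrix over Z this has rank 5, with invariant factors (1,1,1,1,1).

Computing H_k = (kernel of ∂_k) / (image of ∂_{k+1}):

  H_2: rank ker ∂_2 − rank ∂_3 = (6 − 5) − 0 = 1, and there is no ∂_3, so H_2 ≅ Z.

H_2 = Z.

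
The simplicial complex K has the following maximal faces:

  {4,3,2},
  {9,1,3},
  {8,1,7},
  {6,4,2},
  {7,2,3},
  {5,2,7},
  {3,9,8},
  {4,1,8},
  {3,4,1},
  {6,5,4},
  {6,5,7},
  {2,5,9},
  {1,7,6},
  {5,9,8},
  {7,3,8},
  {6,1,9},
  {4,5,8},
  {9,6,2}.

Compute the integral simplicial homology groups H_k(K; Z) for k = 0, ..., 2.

Take the total order 1 < 2 < 3 < 4 < 5 < 6 < 7 < 8 < 9 on the vertex set. Then K (dimension 2) consists of the simplices:

  0-simplices (9): [1], [2], [3], [4], [5], [6], [7], [8], [9]
  1-simplices (27): (27 of them)
  2-simplices (18): [1,3,4], [1,3,9], [1,4,8], [1,6,7], [1,6,9], [1,7,8], [2,3,4], [2,3,7], [2,4,6], [2,5,7], [2,5,9], [2,6,9], [3,7,8], [3,8,9], [4,5,6], [4,5,8], [5,6,7], [5,8,9]

so the chain groups are C_0 ≅ Z^9, C_1 ≅ Z^27, C_2 ≅ Z^18.

The boundary map ∂_1: C_1 → C_0 sends each edge [p,q] (with p < q) to q − p. For instance
  ∂[7,8] = [8] − [7].
The resulting 9×27 matrix has rank 8, and its Smith normal form has invariant factors (1,1,1,1,1,1,1,1).

∂_2: C_2 → C_1 sends each 2-simplex [p,q,r] to [q,r] − [p,r] + [p,q]. For instance
  ∂[1,3,4] = [3,4] − [1,4] + [1,3],
  ∂[3,8,9] = [8,9] − [3,9] + [3,8].
The resulting 27×18 matrix has rank 18, and its Smith normal form has invariant factors (1,1,1,1,1,1,1,1,1,1,1,1,1,1,1,1,1,2).

Reading off H_k = ker ∂_k / im ∂_{k+1}:

  H_0: rank C_0 − rank ∂_1 = 9 − 8 = 1, and the invariant factors of ∂_1 are all 1, so H_0 ≅ Z.
  H_1: rank ker ∂_1 − rank ∂_2 = (27 − 8) − 18 = 1, and ∂_2 has invariant factor 2 > 1, so H_1 ≅ Z × Z/2.
  H_2: rank ker ∂_2 − rank ∂_3 = (18 − 18) − 0 = 0, and there is no ∂_3, so H_2 ≅ 0.

H_0 ≅ Z,  H_1 ≅ Z × Z/2,  H_2 = 0.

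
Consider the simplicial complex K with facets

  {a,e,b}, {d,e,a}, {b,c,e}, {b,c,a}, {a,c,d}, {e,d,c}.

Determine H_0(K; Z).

Take the total order a < b < c < d < e on the vertex set. Then K (dimension 2) consists of the simplices:

  0-simplices (5): a, b, c, d, e
  1-simplices (9): ab, ac, ad, ae, bc, be, cd, ce, de
  2-simplices (6): abc, abe, acd, ade, bce, cde

so the chain groups are C_0 ≅ Z^5, C_1 ≅ Z^9, C_2 ≅ Z^6.

Boundary ∂_1: C_1 → C_0 sends each edge [p,q] (with p < q) to q − p.
The 5×9 boundary matrix has rank 4 and Smith normal form diag(1,1,1,1).

Boundary ∂_2: C_2 → C_1 maps a triangle to the signed sum of its edges. For instance
  ∂abc = bc − ac + ab,
  ∂bce = ce − be + bc.
This gives a 9×6 integer matrix of rank 5; reducing to Smith normal form yields diagonal entries (1,1,1,1,1).

Reading off H_k = ker ∂_k / im ∂_{k+1}:

  H_0: rank C_0 − rank ∂_1 = 5 − 4 = 1, and the invariant factors of ∂_1 are all 1, so H_0 = Z.

H_0 ≅ Z.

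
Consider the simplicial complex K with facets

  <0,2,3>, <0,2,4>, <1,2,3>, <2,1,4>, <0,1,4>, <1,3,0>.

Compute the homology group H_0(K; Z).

Fix the vertex order 0 < 1 < 2 < 3 < 4 and write every simplex with vertices in increasing order. Then dim K = 2 and the simplices of K are:

  0-simplices (5): [0], [1], [2], [3], [4]
  1-simplices (9): [0,1], [0,2], [0,3], [0,4], [1,2], [1,3], [1,4], [2,3], [2,4]
  2-simplices (6): [0,1,3], [0,1,4], [0,2,3], [0,2,4], [1,2,3], [1,2,4]

so the chain groups are C_0 ≅ Z^5, C_1 ≅ Z^9, C_2 ≅ Z^6.

The boundary map ∂_1: C_1 → C_0 sends each edge [p,q] (with p < q) to q − p.
As a 5×9 matrix over Z this has rank 4, with invariant factors (1,1,1,1).

Boundary ∂_2: C_2 → C_1 sends each 2-simplex [p,q,r] to [q,r] − [p,r] + [p,q]. For instance
  ∂[1,2,4] = [2,4] − [1,4] + [1,2],
  ∂[0,1,3] = [1,3] − [0,3] + [0,1].
The 9×6 boundary matrix has rank 5 and Smith normal form diag(1,1,1,1,1).

Reading off H_k = ker ∂_k / im ∂_{k+1}:

  H_0: rank C_0 − rank ∂_1 = 5 − 4 = 1, and the invariant factors of ∂_1 are all 1, so H_0 ≅ Z.

H_0 = Z.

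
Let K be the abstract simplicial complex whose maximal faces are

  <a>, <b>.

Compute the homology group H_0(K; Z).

H_0 ≅ Z^2.

Order the vertices as a < b. Listing each simplex with vertices in this order, K has dimension 0 with simplices:

  0-simplices (2): a, b

Hence C_0 ≅ Z^2.

Reading off H_k = ker ∂_k / im ∂_{k+1}:

  H_0: rank C_0 − rank ∂_1 = 2 − 0 = 2, and there is no ∂_1, so H_0 ≅ Z^2.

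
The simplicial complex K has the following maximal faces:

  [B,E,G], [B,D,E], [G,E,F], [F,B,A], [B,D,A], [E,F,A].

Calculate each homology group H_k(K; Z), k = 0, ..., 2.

H_0 = Z,  H_1 = Z,  H_2 = 0.

Fix the vertex order A < B < D < E < F < G and write every simplex with vertices in increasing order. Then dim K = 2 and the simplices of K are:

  0-simplices (6): A, B, D, E, F, G
  1-simplices (12): AB, AD, AE, AF, BD, BE, BF, BG, DE, EF, EG, FG
  2-simplices (6): ABD, ABF, AEF, BDE, BEG, EFG

giving chain groups C_0 ≅ Z^6, C_1 ≅ Z^12, C_2 ≅ Z^6.

∂_1: C_1 → C_0 is given by ∂[p,q] = [q] − [p]. For instance
  ∂AD = D − A.
This gives a 6×12 integer matrix of rank 5; reducing to Smith normal form yields diagonal entries (1,1,1,1,1).

∂_2: C_2 → C_1 acts by ∂[p,q,r] = [q,r] − [p,r] + [p,q]. For instance
  ∂BEG = EG − BG + BE,
  ∂EFG = FG − EG + EF.
The resulting 12×6 matrix has rank 6, and its Smith normal form has invariant factors (1,1,1,1,1,1).

Reading off H_k = ker ∂_k / im ∂_{k+1}:

  H_0: rank C_0 − rank ∂_1 = 6 − 5 = 1, and the invariant factors of ∂_1 are all 1, so H_0 ≅ Z.
  H_1: rank ker ∂_1 − rank ∂_2 = (12 − 5) − 6 = 1, and the invariant factors of ∂_2 are all 1, so H_1 ≅ Z.
  H_2: rank ker ∂_2 − rank ∂_3 = (6 − 6) − 0 = 0, and there is no ∂_3, so H_2 ≅ 0.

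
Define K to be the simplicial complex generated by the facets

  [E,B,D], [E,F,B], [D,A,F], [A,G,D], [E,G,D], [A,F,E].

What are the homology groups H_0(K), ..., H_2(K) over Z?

K has 6 vertices, 12 edges, 6 triangles.
rank ∂_0 = 0, rank ∂_1 = 5 ⇒ b_0 = 6 − 0 − 5 = 1; all invariant factors of ∂_1 are 1 so no torsion. So H_0 = Z.
rank ∂_1 = 5, rank ∂_2 = 6 ⇒ b_1 = 12 − 5 − 6 = 1; all invariant factors of ∂_2 are 1 so no torsion. So H_1 = Z.
rank ∂_2 = 6, rank ∂_3 = 0 ⇒ b_2 = 6 − 6 − 0 = 0. So H_2 = 0.

H_0 ≅ Z,  H_1 ≅ Z,  H_2 = 0.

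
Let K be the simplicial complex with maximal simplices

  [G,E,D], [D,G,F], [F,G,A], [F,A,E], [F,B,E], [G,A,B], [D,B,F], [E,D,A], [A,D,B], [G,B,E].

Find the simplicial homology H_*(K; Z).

H_0 ≅ Z,  H_1 ≅ Z/2,  H_2 = 0.

Fix the vertex order A < B < D < E < F < G and write every simplex with vertices in increasing order. Then dim K = 2 and the simplices of K are:

  0-simplices (6): A, B, D, E, F, G
  1-simplices (15): AB, AD, AE, AF, AG, BD, BE, BF, BG, DE, DF, DG, EF, EG, FG
  2-simplices (10): ABD, ABG, ADE, AEF, AFG, BDF, BEF, BEG, DEG, DFG

Hence C_0 ≅ Z^6, C_1 ≅ Z^15, C_2 ≅ Z^10.

Boundary ∂_1: C_1 → C_0 is given by ∂[p,q] = [q] − [p]. For instance
  ∂DE = E − D.
As a 6×15 matrix over Z this has rank 5, with invariant factors (1,1,1,1,1).

∂_2: C_2 → C_1 maps a triangle to the signed sum of its edges. For instance
  ∂ADE = DE − AE + AD,
  ∂DEG = EG − DG + DE.
As a 15×10 matrix over Z this has rank 10, with invariant factors (1,1,1,1,1,1,1,1,1,2).

Now H_k = ker ∂_k / im ∂_{k+1}, so:

  H_0: rank C_0 − rank ∂_1 = 6 − 5 = 1, and the invariant factors of ∂_1 are all 1, so H_0 = Z.
  H_1: rank ker ∂_1 − rank ∂_2 = (15 − 5) − 10 = 0, and ∂_2 has invariant factor 2 > 1, so H_1 = Z/2.
  H_2: rank ker ∂_2 − rank ∂_3 = (10 − 10) − 0 = 0, and there is no ∂_3, so H_2 = 0.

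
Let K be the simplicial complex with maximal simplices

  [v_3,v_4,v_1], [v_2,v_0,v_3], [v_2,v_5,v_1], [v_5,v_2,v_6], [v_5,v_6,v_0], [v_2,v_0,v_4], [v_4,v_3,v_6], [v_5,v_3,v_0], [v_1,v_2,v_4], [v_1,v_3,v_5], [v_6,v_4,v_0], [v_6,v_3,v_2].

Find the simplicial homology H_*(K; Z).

H_0 ≅ Z,  H_1 ≅ Z/2,  H_2 = 0.

We work with the vertex ordering v_0 < v_1 < v_2 < v_3 < v_4 < v_5 < v_6. The simplices of K, each written with vertices in increasing order, are:

  0-simplices (7): [v_0], [v_1], [v_2], [v_3], [v_4], [v_5], [v_6]
  1-simplices (18): (18 of them)
  2-simplices (12): (12 of them)

Hence C_0 ≅ Z^7, C_1 ≅ Z^18, C_2 ≅ Z^12.

∂_1: C_1 → C_0 is given by ∂[p,q] = [q] − [p]. For instance
  ∂[v_3,v_4] = [v_4] − [v_3].
This gives a 7×18 integer matrix of rank 6; reducing to Smith normal form yields diagonal entries (1,1,1,1,1,1).

Boundary ∂_2: C_2 → C_1 sends each 2-simplex [p,q,r] to [q,r] − [p,r] + [p,q]. For instance
  ∂[v_0,v_5,v_6] = [v_5,v_6] − [v_0,v_6] + [v_0,v_5],
  ∂[v_0,v_3,v_5] = [v_3,v_5] − [v_0,v_5] + [v_0,v_3].
The 18×12 boundary matrix has rank 12 and Smith normal form diag(1,1,1,1,1,1,1,1,1,1,1,2).

Reading off H_k = ker ∂_k / im ∂_{k+1}:

  H_0: rank C_0 − rank ∂_1 = 7 − 6 = 1, and the invariant factors of ∂_1 are all 1, so H_0 ≅ Z.
  H_1: rank ker ∂_1 − rank ∂_2 = (18 − 6) − 12 = 0, and ∂_2 has invariant factor 2 > 1, so H_1 ≅ Z/2.
  H_2: rank ker ∂_2 − rank ∂_3 = (12 − 12) − 0 = 0, and there is no ∂_3, so H_2 ≅ 0.

As a check, the Euler characteristic is 7 − 18 + 12 = 1, which agrees with 1 − 0 + 0 = 1.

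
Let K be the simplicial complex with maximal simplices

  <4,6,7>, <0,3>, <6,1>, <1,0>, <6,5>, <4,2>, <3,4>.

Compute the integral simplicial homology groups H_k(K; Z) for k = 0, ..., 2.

We work with the vertex ordering 0 < 1 < 2 < 3 < 4 < 5 < 6 < 7. The simplices of K, each written with vertices in increasing order, are:

  0-simplices (8): [0], [1], [2], [3], [4], [5], [6], [7]
  1-simplices (9): [0,1], [0,3], [1,6], [2,4], [3,4], [4,6], [4,7], [5,6], [6,7]
  2-simplices (1): [4,6,7]

giving chain groups C_0 ≅ Z^8, C_1 ≅ Z^9, C_2 ≅ Z^1.

∂_1: C_1 → C_0 is given by ∂[p,q] = [q] − [p]. For instance
  ∂[5,6] = [6] − [5].
The resulting 8×9 matrix has rank 7, and its Smith normal form has invariant factors (1,1,1,1,1,1,1).

Boundary ∂_2: C_2 → C_1 maps a triangle to the signed sum of its edges. For instance
  ∂[4,6,7] = [6,7] − [4,7] + [4,6].
This gives a 9×1 integer matrix of rank 1; reducing to Smith normal form yields diagonal entries (1).

Computing H_k = (kernel of ∂_k) / (image of ∂_{k+1}):

  H_0: rank C_0 − rank ∂_1 = 8 − 7 = 1, and the invariant factors of ∂_1 are all 1, so H_0 ≅ Z.
  H_1: rank ker ∂_1 − rank ∂_2 = (9 − 7) − 1 = 1, and the invariant factors of ∂_2 are all 1, so H_1 ≅ Z.
  H_2: rank ker ∂_2 − rank ∂_3 = (1 − 1) − 0 = 0, and there is no ∂_3, so H_2 ≅ 0.

H_0 = Z,  H_1 = Z,  H_2 = 0.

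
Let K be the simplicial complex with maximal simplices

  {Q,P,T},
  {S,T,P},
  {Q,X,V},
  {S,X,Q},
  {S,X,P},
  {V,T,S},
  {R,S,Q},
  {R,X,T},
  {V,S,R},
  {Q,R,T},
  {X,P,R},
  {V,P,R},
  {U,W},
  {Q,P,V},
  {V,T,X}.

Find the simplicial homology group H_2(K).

Take the total order P < Q < R < S < T < U < V < W < X on the vertex set. Then K (dimension 2) consists of the simplices:

  0-simplices (9): P, Q, R, S, T, U, V, W, X
  1-simplices (22): PQ, PR, PS, PT, PV, PX, QR, QS, QT, QV, QX, RS, RT, RV, RX, ST, SV, SX, TV, TX, UW, VX
  2-simplices (14): PQT, PQV, PRV, PRX, PST, PSX, QRS, QRT, QSX, QVX, RSV, RTX, STV, TVX

giving chain groups C_0 ≅ Z^9, C_1 ≅ Z^22, C_2 ≅ Z^14.

Boundary ∂_1: C_1 → C_0 sends each edge [p,q] (with p < q) to q − p.
The 9×22 boundary matrix has rank 7 and Smith normal form diag(1,1,1,1,1,1,1).

∂_2: C_2 → C_1 acts by ∂[p,q,r] = [q,r] − [p,r] + [p,q]. For instance
  ∂STV = TV − SV + ST,
  ∂RTX = TX − RX + RT.
As a 22×14 matrix over Z this has rank 13, with invariant factors (1,1,1,1,1,1,1,1,1,1,1,1,1).

Reading off H_k = ker ∂_k / im ∂_{k+1}:

  H_2: rank ker ∂_2 − rank ∂_3 = (14 − 13) − 0 = 1, and there is no ∂_3, so H_2 ≅ Z.

(K is a triangulation of the disjoint union of the torus T^2 and the 1-simplex.)

H_2 ≅ Z.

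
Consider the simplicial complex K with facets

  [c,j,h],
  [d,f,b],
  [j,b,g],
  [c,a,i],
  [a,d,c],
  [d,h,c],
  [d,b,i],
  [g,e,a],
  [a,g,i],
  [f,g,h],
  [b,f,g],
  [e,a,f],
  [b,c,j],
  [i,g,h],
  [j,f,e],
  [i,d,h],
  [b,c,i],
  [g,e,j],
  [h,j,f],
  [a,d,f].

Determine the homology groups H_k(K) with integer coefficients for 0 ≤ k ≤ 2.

H_0 ≅ Z,  H_1 ≅ Z ⊕ Z/2Z,  H_2 = 0.

We work with the vertex ordering a < b < c < d < e < f < g < h < i < j. The simplices of K, each written with vertices in increasing order, are:

  0-simplices (10): a, b, c, d, e, f, g, h, i, j
  1-simplices (30): ac, ad, ae, af, ag, ai, bc, bd, bf, bg, bi, bj, cd, ch, ci, cj, df, dh, di, ef, eg, ej, fg, fh, fj, gh, gi, gj, hi, hj
  2-simplices (20): acd, aci, adf, aef, aeg, agi, bci, bcj, bdf, bdi, bfg, bgj, cdh, chj, dhi, efj, egj, fgh, fhj, ghi

giving chain groups C_0 ≅ Z^10, C_1 ≅ Z^30, C_2 ≅ Z^20.

Boundary ∂_1: C_1 → C_0 sends each edge [p,q] (with p < q) to q − p.
As a 10×30 matrix over Z this has rank 9, with invariant factors (1,1,1,1,1,1,1,1,1).

Boundary ∂_2: C_2 → C_1 maps a triangle to the signed sum of its edges. For instance
  ∂efj = fj − ej + ef,
  ∂chj = hj − cj + ch.
The resulting 30×20 matrix has rank 20, and its Smith normal form has invariant factors (1,1,1,1,1,1,1,1,1,1,1,1,1,1,1,1,1,1,1,2).

From H_k ≅ ker(∂_k) / im(∂_{k+1}) we obtain:

  H_0: rank C_0 − rank ∂_1 = 10 − 9 = 1, and the invariant factors of ∂_1 are all 1, so H_0 ≅ Z.
  H_1: rank ker ∂_1 − rank ∂_2 = (30 − 9) − 20 = 1, and ∂_2 has invariant factor 2 > 1, so H_1 ≅ Z ⊕ Z/2Z.
  H_2: rank ker ∂_2 − rank ∂_3 = (20 − 20) − 0 = 0, and there is no ∂_3, so H_2 ≅ 0.

As a check, the Euler characteristic is 10 − 30 + 20 = 0, which agrees with 1 − 1 + 0 = 0.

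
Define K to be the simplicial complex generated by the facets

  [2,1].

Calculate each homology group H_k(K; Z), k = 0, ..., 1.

H_0 ≅ Z,  H_1 = 0.

Take the total order 1 < 2 on the vertex set. Then K (dimension 1) consists of the simplices:

  0-simplices (2): [1], [2]
  1-simplices (1): [1,2]

giving chain groups C_0 ≅ Z^2, C_1 ≅ Z^1.

Boundary ∂_1: C_1 → C_0 maps an edge to its endpoints' difference, ∂[p,q] = q − p.
As a 2×1 matrix over Z this has rank 1, with invariant factors (1).

Now H_k = ker ∂_k / im ∂_{k+1}, so:

  H_0: rank C_0 − rank ∂_1 = 2 − 1 = 1, and the invariant factors of ∂_1 are all 1, so H_0 = Z.
  H_1: rank ker ∂_1 − rank ∂_2 = (1 − 1) − 0 = 0, and there is no ∂_2, so H_1 = 0.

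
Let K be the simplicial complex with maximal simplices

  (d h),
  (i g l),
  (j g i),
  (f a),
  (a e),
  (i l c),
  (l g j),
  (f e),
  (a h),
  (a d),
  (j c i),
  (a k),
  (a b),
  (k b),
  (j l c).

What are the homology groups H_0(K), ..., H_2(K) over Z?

H_0 = Z^2,  H_1 = Z^3,  H_2 = Z.

Take the total order a < b < c < d < e < f < g < h < i < j < k < l on the vertex set. Then K (dimension 2) consists of the simplices:

  0-simplices (12): a, b, c, d, e, f, g, h, i, j, k, l
  1-simplices (18): ab, ad, ae, af, ah, ak, bk, ci, cj, cl, dh, ef, gi, gj, gl, ij, il, jl
  2-simplices (6): cij, cil, cjl, gij, gil, gjl

so the chain groups are C_0 ≅ Z^12, C_1 ≅ Z^18, C_2 ≅ Z^6.

Boundary ∂_1: C_1 → C_0 maps an edge to its endpoints' difference, ∂[p,q] = q − p.
The 12×18 boundary matrix has rank 10 and Smith normal form diag(1,1,1,1,1,1,1,1,1,1).

∂_2: C_2 → C_1 acts by ∂[p,q,r] = [q,r] − [p,r] + [p,q]. For instance
  ∂gjl = jl − gl + gj,
  ∂gij = ij − gj + gi.
As a 18×6 matrix over Z this has rank 5, with invariant factors (1,1,1,1,1).

From H_k ≅ ker(∂_k) / im(∂_{k+1}) we obtain:

  H_0: rank C_0 − rank ∂_1 = 12 − 10 = 2, and the invariant factors of ∂_1 are all 1, so H_0 ≅ Z^2.
  H_1: rank ker ∂_1 − rank ∂_2 = (18 − 10) − 5 = 3, and the invariant factors of ∂_2 are all 1, so H_1 ≅ Z^3.
  H_2: rank ker ∂_2 − rank ∂_3 = (6 − 5) − 0 = 1, and there is no ∂_3, so H_2 ≅ Z.

As a check, the Euler characteristic is 12 − 18 + 6 = 0, which agrees with 2 − 3 + 1 = 0.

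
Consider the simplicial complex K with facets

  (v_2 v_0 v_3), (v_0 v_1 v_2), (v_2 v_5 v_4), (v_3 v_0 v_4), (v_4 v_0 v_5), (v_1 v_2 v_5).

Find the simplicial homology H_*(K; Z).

We work with the vertex ordering v_0 < v_1 < v_2 < v_3 < v_4 < v_5. The simplices of K, each written with vertices in increasing order, are:

  0-simplices (6): [v_0], [v_1], [v_2], [v_3], [v_4], [v_5]
  1-simplices (12): [v_0,v_1], [v_0,v_2], [v_0,v_3], [v_0,v_4], [v_0,v_5], [v_1,v_2], [v_1,v_5], [v_2,v_3], [v_2,v_4], [v_2,v_5], [v_3,v_4], [v_4,v_5]
  2-simplices (6): [v_0,v_1,v_2], [v_0,v_2,v_3], [v_0,v_3,v_4], [v_0,v_4,v_5], [v_1,v_2,v_5], [v_2,v_4,v_5]

giving chain groups C_0 ≅ Z^6, C_1 ≅ Z^12, C_2 ≅ Z^6.

∂_1: C_1 → C_0 maps an edge to its endpoints' difference, ∂[p,q] = q − p.
The 6×12 boundary matrix has rank 5 and Smith normal form diag(1,1,1,1,1).

The boundary map ∂_2: C_2 → C_1 sends each 2-simplex [p,q,r] to [q,r] − [p,r] + [p,q]. For instance
  ∂[v_0,v_3,v_4] = [v_3,v_4] − [v_0,v_4] + [v_0,v_3],
  ∂[v_2,v_4,v_5] = [v_4,v_5] − [v_2,v_5] + [v_2,v_4].
As a 12×6 matrix over Z this has rank 6, with invariant factors (1,1,1,1,1,1).

Computing H_k = (kernel of ∂_k) / (image of ∂_{k+1}):

  H_0: rank C_0 − rank ∂_1 = 6 − 5 = 1, and the invariant factors of ∂_1 are all 1, so H_0 ≅ Z.
  H_1: rank ker ∂_1 − rank ∂_2 = (12 − 5) − 6 = 1, and the invariant factors of ∂_2 are all 1, so H_1 ≅ Z.
  H_2: rank ker ∂_2 − rank ∂_3 = (6 − 6) − 0 = 0, and there is no ∂_3, so H_2 ≅ 0.

(K is a triangulation of the cylinder S^1 x I.)

H_0 = Z,  H_1 = Z,  H_2 = 0.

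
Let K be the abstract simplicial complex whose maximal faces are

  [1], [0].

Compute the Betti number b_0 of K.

b_0 = 2.

We work with the vertex ordering 0 < 1. The simplices of K, each written with vertices in increasing order, are:

  0-simplices (2): [0], [1]

giving chain groups C_0 ≅ Z^2.

Now H_k = ker ∂_k / im ∂_{k+1}, so:

  H_0: rank C_0 − rank ∂_1 = 2 − 0 = 2, and there is no ∂_1, so H_0 = Z^2.

(K is a triangulation of a set of 2 points.)

Hence the Betti numbers are b_0 = 2.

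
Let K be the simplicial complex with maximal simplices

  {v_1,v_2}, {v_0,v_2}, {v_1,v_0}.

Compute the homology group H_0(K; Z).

H_0 = Z.

Take the total order v_0 < v_1 < v_2 on the vertex set. Then K (dimension 1) consists of the simplices:

  0-simplices (3): [v_0], [v_1], [v_2]
  1-simplices (3): [v_0,v_1], [v_0,v_2], [v_1,v_2]

so the chain groups are C_0 ≅ Z^3, C_1 ≅ Z^3.

Boundary ∂_1: C_1 → C_0 maps an edge to its endpoints' difference, ∂[p,q] = q − p. For instance
  ∂[v_1,v_2] = [v_2] − [v_1].
The resulting 3×3 matrix has rank 2, and its Smith normal form has invariant factors (1,1).

Computing H_k = (kernel of ∂_k) / (image of ∂_{k+1}):

  H_0: rank C_0 − rank ∂_1 = 3 − 2 = 1, and the invariant factors of ∂_1 are all 1, so H_0 = Z.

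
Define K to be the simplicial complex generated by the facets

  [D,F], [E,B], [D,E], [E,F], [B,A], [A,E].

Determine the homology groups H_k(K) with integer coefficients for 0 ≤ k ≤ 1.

H_0 = Z,  H_1 = Z^2.

K has 5 vertices, 6 edges.
rank ∂_0 = 0, rank ∂_1 = 4 ⇒ b_0 = 5 − 0 − 4 = 1; all invariant factors of ∂_1 are 1 so no torsion. So H_0 ≅ Z.
rank ∂_1 = 4, rank ∂_2 = 0 ⇒ b_1 = 6 − 4 − 0 = 2. So H_1 ≅ Z^2.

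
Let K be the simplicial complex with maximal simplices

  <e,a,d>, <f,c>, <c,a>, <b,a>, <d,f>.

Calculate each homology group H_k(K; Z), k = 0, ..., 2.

H_0 ≅ Z,  H_1 ≅ Z,  H_2 = 0.

K has 6 vertices, 7 edges, 1 triangle.
rank ∂_0 = 0, rank ∂_1 = 5 ⇒ b_0 = 6 − 0 − 5 = 1; all invariant factors of ∂_1 are 1 so no torsion. So H_0 ≅ Z.
rank ∂_1 = 5, rank ∂_2 = 1 ⇒ b_1 = 7 − 5 − 1 = 1; all invariant factors of ∂_2 are 1 so no torsion. So H_1 ≅ Z.
rank ∂_2 = 1, rank ∂_3 = 0 ⇒ b_2 = 1 − 1 − 0 = 0. So H_2 ≅ 0.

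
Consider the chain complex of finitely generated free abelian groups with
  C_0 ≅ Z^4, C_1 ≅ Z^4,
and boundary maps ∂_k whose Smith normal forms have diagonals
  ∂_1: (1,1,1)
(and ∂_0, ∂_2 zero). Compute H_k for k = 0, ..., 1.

H_0: b_0 = 4 − 0 − 3 = 1; torsion from ∂_1 factors > 1: none. So H_0 = Z.
H_1: b_1 = 4 − 3 − 0 = 1; torsion from ∂_2 factors > 1: none. So H_1 = Z.

H_0 = Z,  H_1 = Z.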